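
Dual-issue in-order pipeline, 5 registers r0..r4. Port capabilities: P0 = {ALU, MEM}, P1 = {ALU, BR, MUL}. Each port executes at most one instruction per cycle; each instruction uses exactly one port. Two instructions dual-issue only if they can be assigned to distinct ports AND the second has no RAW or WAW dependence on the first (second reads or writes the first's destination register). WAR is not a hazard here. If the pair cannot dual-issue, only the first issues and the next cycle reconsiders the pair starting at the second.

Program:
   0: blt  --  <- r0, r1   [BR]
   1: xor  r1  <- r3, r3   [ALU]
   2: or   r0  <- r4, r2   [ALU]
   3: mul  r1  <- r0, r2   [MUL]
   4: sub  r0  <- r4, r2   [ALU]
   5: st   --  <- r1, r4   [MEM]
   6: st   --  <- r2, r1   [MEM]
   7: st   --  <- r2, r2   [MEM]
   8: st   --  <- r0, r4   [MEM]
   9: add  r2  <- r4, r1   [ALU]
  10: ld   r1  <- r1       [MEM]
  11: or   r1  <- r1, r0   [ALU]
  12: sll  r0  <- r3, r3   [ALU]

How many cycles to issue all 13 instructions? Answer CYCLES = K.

CYCLES = 9

[0] i0&i1  blt/xor  -- pair
[1] i2  or  -- RAW r0
[2] i3&i4  mul/sub  -- pair
[3] i5  st  -- no-port MEM/MEM
[4] i6  st  -- no-port MEM/MEM
[5] i7  st  -- no-port MEM/MEM
[6] i8&i9  st/add  -- pair
[7] i10  ld  -- RAW+WAW r1
[8] i11&i12  or/sll  -- pair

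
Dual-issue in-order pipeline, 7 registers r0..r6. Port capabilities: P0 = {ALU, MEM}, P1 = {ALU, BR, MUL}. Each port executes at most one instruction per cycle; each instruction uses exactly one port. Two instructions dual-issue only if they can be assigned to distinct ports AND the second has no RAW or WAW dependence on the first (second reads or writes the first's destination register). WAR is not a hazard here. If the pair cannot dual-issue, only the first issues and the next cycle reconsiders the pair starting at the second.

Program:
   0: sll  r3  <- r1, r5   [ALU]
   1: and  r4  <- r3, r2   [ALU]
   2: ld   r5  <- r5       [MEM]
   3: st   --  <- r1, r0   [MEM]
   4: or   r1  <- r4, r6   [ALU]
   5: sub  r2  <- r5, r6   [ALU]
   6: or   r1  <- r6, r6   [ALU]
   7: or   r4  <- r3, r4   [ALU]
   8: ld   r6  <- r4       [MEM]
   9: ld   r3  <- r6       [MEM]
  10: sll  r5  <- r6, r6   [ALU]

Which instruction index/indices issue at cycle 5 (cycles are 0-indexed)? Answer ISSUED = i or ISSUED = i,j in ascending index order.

#0 head=0: sll i0 RAW r3
#1 head=1: and;ld i1,i2 2-wide
#2 head=3: st;or i3,i4 2-wide
#3 head=5: sub;or i5,i6 2-wide
#4 head=7: or i7 RAW r4
#5 head=8: ld i8 no-port MEM/MEM
#6 head=9: ld;sll i9,i10 2-wide

ISSUED = 8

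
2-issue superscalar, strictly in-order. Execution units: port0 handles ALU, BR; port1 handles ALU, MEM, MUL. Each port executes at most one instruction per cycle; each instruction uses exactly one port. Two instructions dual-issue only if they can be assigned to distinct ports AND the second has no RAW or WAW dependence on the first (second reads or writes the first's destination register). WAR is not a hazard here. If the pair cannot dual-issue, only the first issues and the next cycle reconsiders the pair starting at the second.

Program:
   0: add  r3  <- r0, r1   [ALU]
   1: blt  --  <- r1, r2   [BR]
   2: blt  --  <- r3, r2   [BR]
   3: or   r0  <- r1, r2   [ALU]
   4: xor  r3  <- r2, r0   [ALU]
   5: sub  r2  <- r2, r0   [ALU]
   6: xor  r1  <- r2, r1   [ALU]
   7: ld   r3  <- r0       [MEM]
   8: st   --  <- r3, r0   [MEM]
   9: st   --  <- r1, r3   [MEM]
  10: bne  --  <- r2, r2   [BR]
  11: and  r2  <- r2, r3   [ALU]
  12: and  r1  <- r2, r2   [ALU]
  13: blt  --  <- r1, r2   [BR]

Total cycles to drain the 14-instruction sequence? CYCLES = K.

  cy0 -> i0+i1 (add/blt) dual
  cy1 -> i2+i3 (blt/or) dual
  cy2 -> i4+i5 (xor/sub) dual
  cy3 -> i6+i7 (xor/ld) dual
  cy4 -> i8 (st) no-port MEM/MEM
  cy5 -> i9+i10 (st/bne) dual
  cy6 -> i11 (and) RAW r2
  cy7 -> i12 (and) RAW r1
  cy8 -> i13 (blt) tail

CYCLES = 9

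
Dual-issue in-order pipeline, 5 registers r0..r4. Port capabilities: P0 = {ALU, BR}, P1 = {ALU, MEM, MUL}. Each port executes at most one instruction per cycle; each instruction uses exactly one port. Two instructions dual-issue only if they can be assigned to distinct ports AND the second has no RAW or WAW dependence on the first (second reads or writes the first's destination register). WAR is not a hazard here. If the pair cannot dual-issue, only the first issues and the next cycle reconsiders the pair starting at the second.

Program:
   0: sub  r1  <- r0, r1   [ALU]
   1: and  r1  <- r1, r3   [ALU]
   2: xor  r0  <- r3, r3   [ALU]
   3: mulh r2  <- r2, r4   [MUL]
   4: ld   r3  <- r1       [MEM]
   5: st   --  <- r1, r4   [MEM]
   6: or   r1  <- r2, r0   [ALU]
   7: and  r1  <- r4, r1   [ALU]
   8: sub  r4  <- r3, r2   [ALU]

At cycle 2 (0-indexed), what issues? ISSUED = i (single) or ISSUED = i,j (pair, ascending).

ISSUED = 3

t=0 i0:sub ; RAW+WAW r1
t=1 i1&i2:and xor ; 2-wide
t=2 i3:mulh ; no-port MUL/MEM
t=3 i4:ld ; no-port MEM/MEM
t=4 i5&i6:st or ; 2-wide
t=5 i7&i8:and sub ; 2-wide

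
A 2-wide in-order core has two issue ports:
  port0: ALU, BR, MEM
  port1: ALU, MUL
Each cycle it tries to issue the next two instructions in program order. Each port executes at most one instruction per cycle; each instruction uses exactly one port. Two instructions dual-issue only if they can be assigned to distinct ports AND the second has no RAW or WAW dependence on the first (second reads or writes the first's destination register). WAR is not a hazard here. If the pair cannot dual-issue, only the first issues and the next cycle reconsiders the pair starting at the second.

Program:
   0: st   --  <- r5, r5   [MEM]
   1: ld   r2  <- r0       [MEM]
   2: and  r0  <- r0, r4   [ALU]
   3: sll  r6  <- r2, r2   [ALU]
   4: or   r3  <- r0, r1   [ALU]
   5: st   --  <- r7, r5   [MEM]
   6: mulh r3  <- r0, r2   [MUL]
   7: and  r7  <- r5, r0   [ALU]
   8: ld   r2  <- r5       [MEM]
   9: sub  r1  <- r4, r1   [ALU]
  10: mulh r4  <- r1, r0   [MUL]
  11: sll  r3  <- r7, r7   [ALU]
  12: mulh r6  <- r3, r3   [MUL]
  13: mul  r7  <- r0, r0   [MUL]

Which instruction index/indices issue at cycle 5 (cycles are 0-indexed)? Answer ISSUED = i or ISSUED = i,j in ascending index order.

#0 head=0: st.MEM i0 no-port MEM/MEM
#1 head=1: ld.MEM;and.ALU i1+i2 pair
#2 head=3: sll.ALU;or.ALU i3+i4 pair
#3 head=5: st.MEM;mulh.MUL i5+i6 pair
#4 head=7: and.ALU;ld.MEM i7+i8 pair
#5 head=9: sub.ALU i9 RAW r1
#6 head=10: mulh.MUL;sll.ALU i10+i11 pair
#7 head=12: mulh.MUL i12 no-port MUL/MUL
#8 head=13: mul.MUL i13 tail

ISSUED = 9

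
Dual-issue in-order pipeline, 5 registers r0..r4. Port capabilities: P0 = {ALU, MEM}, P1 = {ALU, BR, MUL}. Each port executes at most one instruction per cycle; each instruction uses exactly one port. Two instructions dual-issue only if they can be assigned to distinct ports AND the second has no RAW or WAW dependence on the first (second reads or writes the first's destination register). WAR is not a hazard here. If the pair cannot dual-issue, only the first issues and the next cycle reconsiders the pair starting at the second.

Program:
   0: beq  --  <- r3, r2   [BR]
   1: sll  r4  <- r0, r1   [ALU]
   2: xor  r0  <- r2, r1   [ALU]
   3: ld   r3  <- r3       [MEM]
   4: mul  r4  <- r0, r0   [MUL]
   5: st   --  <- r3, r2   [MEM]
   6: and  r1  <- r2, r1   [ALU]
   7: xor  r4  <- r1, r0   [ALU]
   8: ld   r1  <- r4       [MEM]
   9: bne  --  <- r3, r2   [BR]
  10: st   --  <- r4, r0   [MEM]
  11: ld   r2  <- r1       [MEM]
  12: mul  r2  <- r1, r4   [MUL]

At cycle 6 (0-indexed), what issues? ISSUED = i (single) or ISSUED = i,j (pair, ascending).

[0] i0,i1  beq.BR+sll.ALU  -- dual
[1] i2,i3  xor.ALU+ld.MEM  -- dual
[2] i4,i5  mul.MUL+st.MEM  -- dual
[3] i6  and.ALU  -- RAW r1
[4] i7  xor.ALU  -- RAW r4
[5] i8,i9  ld.MEM+bne.BR  -- dual
[6] i10  st.MEM  -- no-port MEM/MEM
[7] i11  ld.MEM  -- WAW r2
[8] i12  mul.MUL  -- tail

ISSUED = 10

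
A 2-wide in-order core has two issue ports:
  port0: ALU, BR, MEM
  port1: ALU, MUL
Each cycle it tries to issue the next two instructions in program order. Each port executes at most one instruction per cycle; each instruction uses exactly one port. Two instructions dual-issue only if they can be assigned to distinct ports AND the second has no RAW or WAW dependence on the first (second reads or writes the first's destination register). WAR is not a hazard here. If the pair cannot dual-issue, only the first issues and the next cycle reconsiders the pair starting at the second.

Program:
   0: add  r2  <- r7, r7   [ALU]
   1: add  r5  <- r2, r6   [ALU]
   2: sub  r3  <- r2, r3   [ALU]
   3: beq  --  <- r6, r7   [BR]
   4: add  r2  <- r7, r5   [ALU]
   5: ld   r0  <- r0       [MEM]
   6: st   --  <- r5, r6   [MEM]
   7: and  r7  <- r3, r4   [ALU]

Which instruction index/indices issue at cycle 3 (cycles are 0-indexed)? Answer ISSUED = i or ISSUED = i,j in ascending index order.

#0 head=0: add.ALU i0 RAW r2
#1 head=1: add.ALU sub.ALU i1/i2 2-wide
#2 head=3: beq.BR add.ALU i3/i4 2-wide
#3 head=5: ld.MEM i5 no-port MEM/MEM
#4 head=6: st.MEM and.ALU i6/i7 2-wide

ISSUED = 5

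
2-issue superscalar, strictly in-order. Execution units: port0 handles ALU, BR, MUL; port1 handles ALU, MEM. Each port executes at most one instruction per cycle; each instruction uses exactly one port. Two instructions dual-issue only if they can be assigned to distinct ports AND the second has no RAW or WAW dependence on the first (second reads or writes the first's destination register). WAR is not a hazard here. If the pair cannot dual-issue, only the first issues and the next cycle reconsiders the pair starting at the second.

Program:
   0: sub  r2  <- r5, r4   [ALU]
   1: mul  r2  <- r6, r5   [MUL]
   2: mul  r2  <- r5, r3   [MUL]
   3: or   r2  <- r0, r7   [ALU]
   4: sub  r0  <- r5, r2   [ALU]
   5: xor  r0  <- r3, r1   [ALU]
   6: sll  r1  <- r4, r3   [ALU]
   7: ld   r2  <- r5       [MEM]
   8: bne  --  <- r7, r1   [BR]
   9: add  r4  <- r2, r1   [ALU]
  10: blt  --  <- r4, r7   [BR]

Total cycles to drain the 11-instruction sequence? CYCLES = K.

[0] i0  sub  -- WAW r2
[1] i1  mul  -- no-port MUL/MUL
[2] i2  mul  -- WAW r2
[3] i3  or  -- RAW r2
[4] i4  sub  -- WAW r0
[5] i5,i6  xor+sll  -- dual
[6] i7,i8  ld+bne  -- dual
[7] i9  add  -- RAW r4
[8] i10  blt  -- tail

CYCLES = 9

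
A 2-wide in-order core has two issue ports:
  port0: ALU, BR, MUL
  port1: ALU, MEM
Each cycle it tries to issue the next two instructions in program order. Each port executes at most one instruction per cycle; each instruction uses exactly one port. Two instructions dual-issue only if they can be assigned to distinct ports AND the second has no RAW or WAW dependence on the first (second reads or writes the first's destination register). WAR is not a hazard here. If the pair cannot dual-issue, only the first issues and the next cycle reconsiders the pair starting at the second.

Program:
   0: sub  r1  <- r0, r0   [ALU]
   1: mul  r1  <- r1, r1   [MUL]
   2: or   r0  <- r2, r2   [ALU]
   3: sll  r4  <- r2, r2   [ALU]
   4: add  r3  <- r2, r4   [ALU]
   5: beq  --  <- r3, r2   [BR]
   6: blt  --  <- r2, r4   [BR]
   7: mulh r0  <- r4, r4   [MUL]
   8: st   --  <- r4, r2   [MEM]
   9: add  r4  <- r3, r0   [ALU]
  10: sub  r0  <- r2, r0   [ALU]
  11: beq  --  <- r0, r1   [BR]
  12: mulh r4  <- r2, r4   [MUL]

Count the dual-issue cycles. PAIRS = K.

PAIRS = 3

0. sub.ALU @i0  | RAW+WAW r1
1. mul.MUL+or.ALU @i1&i2  | dual
2. sll.ALU @i3  | RAW r4
3. add.ALU @i4  | RAW r3
4. beq.BR @i5  | no-port BR/BR
5. blt.BR @i6  | no-port BR/MUL
6. mulh.MUL+st.MEM @i7&i8  | dual
7. add.ALU+sub.ALU @i9&i10  | dual
8. beq.BR @i11  | no-port BR/MUL
9. mulh.MUL @i12  | tail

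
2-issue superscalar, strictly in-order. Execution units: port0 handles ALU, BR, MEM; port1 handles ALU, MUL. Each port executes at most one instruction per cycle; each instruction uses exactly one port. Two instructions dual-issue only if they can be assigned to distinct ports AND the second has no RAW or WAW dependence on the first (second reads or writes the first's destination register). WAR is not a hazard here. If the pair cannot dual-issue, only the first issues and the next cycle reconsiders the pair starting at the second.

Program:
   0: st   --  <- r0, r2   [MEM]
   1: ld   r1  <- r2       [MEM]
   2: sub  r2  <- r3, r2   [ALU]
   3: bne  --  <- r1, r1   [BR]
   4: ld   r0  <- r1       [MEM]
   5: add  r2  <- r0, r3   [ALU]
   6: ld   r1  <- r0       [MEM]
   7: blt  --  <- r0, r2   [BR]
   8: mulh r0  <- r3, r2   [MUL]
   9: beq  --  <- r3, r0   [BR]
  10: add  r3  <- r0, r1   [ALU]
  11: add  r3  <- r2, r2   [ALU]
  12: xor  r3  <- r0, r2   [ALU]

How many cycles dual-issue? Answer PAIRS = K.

0. st @i0  | no-port MEM/MEM
1. ld+sub @i1,i2  | dual
2. bne @i3  | no-port BR/MEM
3. ld @i4  | RAW r0
4. add+ld @i5,i6  | dual
5. blt+mulh @i7,i8  | dual
6. beq+add @i9,i10  | dual
7. add @i11  | WAW r3
8. xor @i12  | tail

PAIRS = 4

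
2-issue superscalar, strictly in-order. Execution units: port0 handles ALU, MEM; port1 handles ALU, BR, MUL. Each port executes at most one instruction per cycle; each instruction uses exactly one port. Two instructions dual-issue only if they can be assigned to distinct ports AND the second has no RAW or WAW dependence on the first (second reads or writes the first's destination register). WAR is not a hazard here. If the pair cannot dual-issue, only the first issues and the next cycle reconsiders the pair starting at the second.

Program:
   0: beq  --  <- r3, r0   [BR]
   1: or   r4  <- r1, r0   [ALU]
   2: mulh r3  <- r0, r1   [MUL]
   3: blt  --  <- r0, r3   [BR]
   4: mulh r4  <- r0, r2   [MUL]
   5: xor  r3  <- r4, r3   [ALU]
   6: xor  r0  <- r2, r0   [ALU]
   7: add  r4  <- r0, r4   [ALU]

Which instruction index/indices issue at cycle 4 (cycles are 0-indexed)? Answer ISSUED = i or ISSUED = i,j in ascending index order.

c0: i0/i1 beq/or  pair
c1: i2 mulh  no-port MUL/BR
c2: i3 blt  no-port BR/MUL
c3: i4 mulh  RAW r4
c4: i5/i6 xor/xor  pair
c5: i7 add  tail

ISSUED = 5,6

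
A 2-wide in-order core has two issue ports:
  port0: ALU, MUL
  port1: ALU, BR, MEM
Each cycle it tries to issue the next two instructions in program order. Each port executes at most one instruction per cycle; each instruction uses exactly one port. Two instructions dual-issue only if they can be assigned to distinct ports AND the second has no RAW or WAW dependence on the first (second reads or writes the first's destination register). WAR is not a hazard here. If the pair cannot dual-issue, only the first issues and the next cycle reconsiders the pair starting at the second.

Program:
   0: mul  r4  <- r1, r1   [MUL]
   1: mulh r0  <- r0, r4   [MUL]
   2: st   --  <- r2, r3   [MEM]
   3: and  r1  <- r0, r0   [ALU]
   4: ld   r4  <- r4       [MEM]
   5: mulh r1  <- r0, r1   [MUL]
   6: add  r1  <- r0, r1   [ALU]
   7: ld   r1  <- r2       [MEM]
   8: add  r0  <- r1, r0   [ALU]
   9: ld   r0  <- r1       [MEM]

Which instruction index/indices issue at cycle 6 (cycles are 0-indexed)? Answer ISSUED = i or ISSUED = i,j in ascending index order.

ISSUED = 8

c0: i0 mul  no-port MUL/MUL
c1: i1&i2 mulh st  pair
c2: i3&i4 and ld  pair
c3: i5 mulh  RAW+WAW r1
c4: i6 add  WAW r1
c5: i7 ld  RAW r1
c6: i8 add  WAW r0
c7: i9 ld  tail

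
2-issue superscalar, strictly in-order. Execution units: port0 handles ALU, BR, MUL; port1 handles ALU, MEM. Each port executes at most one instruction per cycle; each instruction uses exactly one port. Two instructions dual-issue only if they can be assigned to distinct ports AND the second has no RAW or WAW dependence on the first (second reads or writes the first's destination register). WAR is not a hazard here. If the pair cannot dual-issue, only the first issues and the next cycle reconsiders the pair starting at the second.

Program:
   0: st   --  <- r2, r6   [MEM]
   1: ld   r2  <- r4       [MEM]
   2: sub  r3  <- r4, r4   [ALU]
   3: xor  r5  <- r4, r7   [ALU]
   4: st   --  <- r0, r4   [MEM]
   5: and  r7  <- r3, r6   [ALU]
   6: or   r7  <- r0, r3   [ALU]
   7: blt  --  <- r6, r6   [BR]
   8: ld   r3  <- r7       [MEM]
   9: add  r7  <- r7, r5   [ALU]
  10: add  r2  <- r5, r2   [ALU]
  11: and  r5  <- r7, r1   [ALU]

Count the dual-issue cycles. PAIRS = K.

PAIRS = 5

0. st @i0  | no-port MEM/MEM
1. ld;sub @i1+i2  | pair
2. xor;st @i3+i4  | pair
3. and @i5  | WAW r7
4. or;blt @i6+i7  | pair
5. ld;add @i8+i9  | pair
6. add;and @i10+i11  | pair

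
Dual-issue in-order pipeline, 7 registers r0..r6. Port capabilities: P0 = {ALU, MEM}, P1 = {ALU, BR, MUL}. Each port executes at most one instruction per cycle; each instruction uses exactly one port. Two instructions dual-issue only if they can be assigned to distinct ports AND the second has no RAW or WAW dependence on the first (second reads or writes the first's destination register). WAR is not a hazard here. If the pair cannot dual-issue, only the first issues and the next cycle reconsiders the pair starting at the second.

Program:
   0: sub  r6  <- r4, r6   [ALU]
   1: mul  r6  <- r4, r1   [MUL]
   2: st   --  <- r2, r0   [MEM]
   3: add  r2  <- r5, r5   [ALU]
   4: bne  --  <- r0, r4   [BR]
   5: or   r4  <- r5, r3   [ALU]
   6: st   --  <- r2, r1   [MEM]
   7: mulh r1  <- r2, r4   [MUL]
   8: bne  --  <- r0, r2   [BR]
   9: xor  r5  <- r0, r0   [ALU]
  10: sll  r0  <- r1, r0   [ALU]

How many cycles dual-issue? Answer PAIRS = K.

PAIRS = 4

[0] i0  sub.ALU  -- WAW r6
[1] i1+i2  mul.MUL;st.MEM  -- dual
[2] i3+i4  add.ALU;bne.BR  -- dual
[3] i5+i6  or.ALU;st.MEM  -- dual
[4] i7  mulh.MUL  -- no-port MUL/BR
[5] i8+i9  bne.BR;xor.ALU  -- dual
[6] i10  sll.ALU  -- tail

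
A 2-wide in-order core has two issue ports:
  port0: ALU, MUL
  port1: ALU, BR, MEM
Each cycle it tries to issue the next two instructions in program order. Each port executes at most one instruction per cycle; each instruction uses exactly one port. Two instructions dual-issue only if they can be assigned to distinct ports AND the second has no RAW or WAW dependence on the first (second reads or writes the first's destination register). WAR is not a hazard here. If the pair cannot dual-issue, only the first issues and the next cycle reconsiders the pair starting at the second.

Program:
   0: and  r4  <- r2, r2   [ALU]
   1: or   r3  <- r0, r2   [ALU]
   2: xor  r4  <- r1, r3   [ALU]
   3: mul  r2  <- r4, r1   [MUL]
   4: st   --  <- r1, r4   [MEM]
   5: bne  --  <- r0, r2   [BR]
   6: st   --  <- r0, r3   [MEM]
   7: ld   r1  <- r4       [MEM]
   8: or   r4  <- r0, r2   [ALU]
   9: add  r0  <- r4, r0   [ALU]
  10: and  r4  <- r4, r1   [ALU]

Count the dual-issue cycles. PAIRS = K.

PAIRS = 4

#0 head=0: and+or i0&i1 pair
#1 head=2: xor i2 RAW r4
#2 head=3: mul+st i3&i4 pair
#3 head=5: bne i5 no-port BR/MEM
#4 head=6: st i6 no-port MEM/MEM
#5 head=7: ld+or i7&i8 pair
#6 head=9: add+and i9&i10 pair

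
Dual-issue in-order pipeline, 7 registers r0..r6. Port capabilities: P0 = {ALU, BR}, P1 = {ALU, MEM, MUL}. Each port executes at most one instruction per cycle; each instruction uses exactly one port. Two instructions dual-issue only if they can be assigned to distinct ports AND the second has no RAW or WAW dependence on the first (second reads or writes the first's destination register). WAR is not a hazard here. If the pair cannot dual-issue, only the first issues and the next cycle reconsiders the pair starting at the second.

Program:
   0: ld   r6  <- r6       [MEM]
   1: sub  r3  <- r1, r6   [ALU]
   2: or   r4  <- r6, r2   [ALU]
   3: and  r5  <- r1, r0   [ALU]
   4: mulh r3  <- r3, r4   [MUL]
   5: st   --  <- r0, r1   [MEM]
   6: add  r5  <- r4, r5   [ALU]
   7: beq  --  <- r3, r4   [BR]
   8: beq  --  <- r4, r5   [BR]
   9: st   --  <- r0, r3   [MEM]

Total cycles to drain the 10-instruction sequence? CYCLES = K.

  cy0 -> i0 (ld.MEM) RAW r6
  cy1 -> i1,i2 (sub.ALU or.ALU) pair
  cy2 -> i3,i4 (and.ALU mulh.MUL) pair
  cy3 -> i5,i6 (st.MEM add.ALU) pair
  cy4 -> i7 (beq.BR) no-port BR/BR
  cy5 -> i8,i9 (beq.BR st.MEM) pair

CYCLES = 6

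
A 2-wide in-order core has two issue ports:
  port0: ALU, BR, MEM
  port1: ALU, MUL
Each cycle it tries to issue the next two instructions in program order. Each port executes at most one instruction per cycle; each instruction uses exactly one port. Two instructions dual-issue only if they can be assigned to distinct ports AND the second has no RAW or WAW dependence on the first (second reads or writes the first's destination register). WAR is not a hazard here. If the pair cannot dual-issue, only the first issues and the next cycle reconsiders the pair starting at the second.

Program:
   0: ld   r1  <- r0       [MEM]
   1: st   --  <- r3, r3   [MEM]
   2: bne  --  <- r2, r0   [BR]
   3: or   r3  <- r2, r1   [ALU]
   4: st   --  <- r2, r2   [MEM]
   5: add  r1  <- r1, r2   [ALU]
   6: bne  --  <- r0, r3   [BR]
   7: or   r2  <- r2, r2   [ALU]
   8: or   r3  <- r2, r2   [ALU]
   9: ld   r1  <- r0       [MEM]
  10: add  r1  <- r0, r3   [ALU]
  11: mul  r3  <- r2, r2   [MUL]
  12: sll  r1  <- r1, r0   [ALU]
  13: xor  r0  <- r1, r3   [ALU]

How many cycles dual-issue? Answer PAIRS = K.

PAIRS = 5

c0: i0 ld  no-port MEM/MEM
c1: i1 st  no-port MEM/BR
c2: i2/i3 bne;or  2-wide
c3: i4/i5 st;add  2-wide
c4: i6/i7 bne;or  2-wide
c5: i8/i9 or;ld  2-wide
c6: i10/i11 add;mul  2-wide
c7: i12 sll  RAW r1
c8: i13 xor  tail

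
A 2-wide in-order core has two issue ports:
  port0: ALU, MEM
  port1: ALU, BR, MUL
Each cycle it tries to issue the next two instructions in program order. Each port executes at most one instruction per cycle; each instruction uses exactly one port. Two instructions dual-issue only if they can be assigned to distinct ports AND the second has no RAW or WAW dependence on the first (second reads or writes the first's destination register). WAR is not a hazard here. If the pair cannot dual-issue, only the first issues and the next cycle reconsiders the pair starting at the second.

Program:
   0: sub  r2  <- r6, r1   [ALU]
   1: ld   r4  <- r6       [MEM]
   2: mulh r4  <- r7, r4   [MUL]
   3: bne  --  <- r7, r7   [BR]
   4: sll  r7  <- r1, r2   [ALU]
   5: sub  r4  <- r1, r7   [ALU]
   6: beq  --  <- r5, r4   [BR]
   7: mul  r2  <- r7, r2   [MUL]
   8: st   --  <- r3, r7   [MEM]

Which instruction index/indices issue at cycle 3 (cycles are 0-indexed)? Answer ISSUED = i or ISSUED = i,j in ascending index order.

ISSUED = 5

0. sub.ALU ld.MEM @i0/i1  | 2-wide
1. mulh.MUL @i2  | no-port MUL/BR
2. bne.BR sll.ALU @i3/i4  | 2-wide
3. sub.ALU @i5  | RAW r4
4. beq.BR @i6  | no-port BR/MUL
5. mul.MUL st.MEM @i7/i8  | 2-wide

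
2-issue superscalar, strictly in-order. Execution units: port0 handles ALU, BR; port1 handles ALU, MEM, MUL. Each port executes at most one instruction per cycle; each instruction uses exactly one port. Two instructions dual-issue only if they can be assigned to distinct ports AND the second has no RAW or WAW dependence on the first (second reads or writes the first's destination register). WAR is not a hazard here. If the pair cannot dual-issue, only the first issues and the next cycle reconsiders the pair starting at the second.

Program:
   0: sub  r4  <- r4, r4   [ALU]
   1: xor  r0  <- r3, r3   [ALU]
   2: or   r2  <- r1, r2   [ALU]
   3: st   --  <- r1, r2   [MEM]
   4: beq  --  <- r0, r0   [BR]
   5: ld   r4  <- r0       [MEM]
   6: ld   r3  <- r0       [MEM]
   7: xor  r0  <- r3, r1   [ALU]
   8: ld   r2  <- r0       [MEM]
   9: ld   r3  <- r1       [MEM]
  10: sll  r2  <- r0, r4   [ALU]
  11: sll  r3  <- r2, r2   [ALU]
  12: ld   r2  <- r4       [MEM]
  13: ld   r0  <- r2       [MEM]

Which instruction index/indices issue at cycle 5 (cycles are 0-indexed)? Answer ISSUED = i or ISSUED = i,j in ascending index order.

t=0 i0+i1:sub xor ; 2-wide
t=1 i2:or ; RAW r2
t=2 i3+i4:st beq ; 2-wide
t=3 i5:ld ; no-port MEM/MEM
t=4 i6:ld ; RAW r3
t=5 i7:xor ; RAW r0
t=6 i8:ld ; no-port MEM/MEM
t=7 i9+i10:ld sll ; 2-wide
t=8 i11+i12:sll ld ; 2-wide
t=9 i13:ld ; tail

ISSUED = 7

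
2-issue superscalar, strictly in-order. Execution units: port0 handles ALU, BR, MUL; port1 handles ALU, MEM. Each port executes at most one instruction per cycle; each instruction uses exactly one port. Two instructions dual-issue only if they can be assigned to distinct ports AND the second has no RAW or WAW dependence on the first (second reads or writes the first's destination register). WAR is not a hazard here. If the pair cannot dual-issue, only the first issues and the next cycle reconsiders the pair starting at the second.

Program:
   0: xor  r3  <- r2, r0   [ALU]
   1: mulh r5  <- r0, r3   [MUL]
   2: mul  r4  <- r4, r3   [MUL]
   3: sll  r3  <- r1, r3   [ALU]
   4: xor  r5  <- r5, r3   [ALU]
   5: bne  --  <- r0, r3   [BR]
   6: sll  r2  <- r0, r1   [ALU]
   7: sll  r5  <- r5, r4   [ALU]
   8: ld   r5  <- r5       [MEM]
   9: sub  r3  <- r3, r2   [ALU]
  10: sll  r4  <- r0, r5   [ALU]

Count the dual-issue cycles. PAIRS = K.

  cy0 -> i0 (xor) RAW r3
  cy1 -> i1 (mulh) no-port MUL/MUL
  cy2 -> i2+i3 (mul+sll) dual
  cy3 -> i4+i5 (xor+bne) dual
  cy4 -> i6+i7 (sll+sll) dual
  cy5 -> i8+i9 (ld+sub) dual
  cy6 -> i10 (sll) tail

PAIRS = 4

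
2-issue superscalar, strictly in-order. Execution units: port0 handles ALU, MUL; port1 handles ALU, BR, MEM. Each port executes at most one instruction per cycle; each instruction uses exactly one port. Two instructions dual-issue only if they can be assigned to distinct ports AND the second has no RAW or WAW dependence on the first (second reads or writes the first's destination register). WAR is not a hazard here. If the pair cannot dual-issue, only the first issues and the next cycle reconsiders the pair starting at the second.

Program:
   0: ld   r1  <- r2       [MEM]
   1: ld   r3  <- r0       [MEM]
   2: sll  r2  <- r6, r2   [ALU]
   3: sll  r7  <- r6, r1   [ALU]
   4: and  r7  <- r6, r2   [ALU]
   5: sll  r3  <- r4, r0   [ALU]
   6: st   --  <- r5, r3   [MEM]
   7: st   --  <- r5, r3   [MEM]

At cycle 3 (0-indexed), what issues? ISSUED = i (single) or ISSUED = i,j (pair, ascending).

c0: i0 ld.MEM  no-port MEM/MEM
c1: i1+i2 ld.MEM;sll.ALU  pair
c2: i3 sll.ALU  WAW r7
c3: i4+i5 and.ALU;sll.ALU  pair
c4: i6 st.MEM  no-port MEM/MEM
c5: i7 st.MEM  tail

ISSUED = 4,5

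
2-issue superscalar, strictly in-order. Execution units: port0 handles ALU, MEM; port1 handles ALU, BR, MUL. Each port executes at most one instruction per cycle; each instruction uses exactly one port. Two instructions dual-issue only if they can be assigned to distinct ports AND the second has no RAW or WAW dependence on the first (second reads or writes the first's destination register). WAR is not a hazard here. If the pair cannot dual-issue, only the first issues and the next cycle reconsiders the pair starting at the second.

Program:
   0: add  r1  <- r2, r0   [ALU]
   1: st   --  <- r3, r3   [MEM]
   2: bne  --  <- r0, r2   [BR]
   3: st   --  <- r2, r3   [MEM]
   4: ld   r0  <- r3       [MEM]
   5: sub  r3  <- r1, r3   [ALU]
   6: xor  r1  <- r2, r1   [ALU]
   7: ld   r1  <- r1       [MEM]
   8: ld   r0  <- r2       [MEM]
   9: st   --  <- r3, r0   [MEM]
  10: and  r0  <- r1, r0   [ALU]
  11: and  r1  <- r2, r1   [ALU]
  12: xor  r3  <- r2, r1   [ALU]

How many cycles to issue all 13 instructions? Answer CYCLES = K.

[0] i0,i1  add/st  -- 2-wide
[1] i2,i3  bne/st  -- 2-wide
[2] i4,i5  ld/sub  -- 2-wide
[3] i6  xor  -- RAW+WAW r1
[4] i7  ld  -- no-port MEM/MEM
[5] i8  ld  -- no-port MEM/MEM
[6] i9,i10  st/and  -- 2-wide
[7] i11  and  -- RAW r1
[8] i12  xor  -- tail

CYCLES = 9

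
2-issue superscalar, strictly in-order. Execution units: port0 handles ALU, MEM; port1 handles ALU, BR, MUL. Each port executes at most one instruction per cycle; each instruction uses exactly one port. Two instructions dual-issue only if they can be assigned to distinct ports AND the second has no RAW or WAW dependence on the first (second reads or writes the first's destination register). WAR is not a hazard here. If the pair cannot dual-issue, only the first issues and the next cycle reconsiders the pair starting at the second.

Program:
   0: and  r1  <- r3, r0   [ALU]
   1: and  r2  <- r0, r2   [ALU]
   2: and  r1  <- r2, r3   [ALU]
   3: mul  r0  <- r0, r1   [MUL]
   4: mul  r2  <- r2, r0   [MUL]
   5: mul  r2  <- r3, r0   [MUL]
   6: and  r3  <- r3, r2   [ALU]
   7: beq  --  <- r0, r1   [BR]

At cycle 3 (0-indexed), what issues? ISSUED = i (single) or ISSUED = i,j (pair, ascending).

ISSUED = 4

c0: i0/i1 and+and  2-wide
c1: i2 and  RAW r1
c2: i3 mul  no-port MUL/MUL
c3: i4 mul  no-port MUL/MUL
c4: i5 mul  RAW r2
c5: i6/i7 and+beq  2-wide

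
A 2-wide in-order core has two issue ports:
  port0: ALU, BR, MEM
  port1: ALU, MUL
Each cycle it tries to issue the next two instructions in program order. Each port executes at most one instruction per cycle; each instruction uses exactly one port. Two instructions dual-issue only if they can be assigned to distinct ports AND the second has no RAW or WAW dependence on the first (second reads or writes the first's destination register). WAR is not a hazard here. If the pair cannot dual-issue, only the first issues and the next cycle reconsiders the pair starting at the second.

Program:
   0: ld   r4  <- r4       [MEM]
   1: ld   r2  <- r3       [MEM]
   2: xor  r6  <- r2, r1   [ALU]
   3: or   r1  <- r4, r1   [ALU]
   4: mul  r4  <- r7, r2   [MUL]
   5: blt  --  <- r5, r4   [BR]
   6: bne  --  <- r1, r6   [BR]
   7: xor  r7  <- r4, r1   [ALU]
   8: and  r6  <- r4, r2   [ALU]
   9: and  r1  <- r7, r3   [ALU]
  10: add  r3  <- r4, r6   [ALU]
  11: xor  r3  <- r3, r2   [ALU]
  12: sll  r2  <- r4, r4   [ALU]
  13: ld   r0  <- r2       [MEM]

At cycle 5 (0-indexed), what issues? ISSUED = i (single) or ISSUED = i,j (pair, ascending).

ISSUED = 6,7

#0 head=0: ld.MEM i0 no-port MEM/MEM
#1 head=1: ld.MEM i1 RAW r2
#2 head=2: xor.ALU;or.ALU i2,i3 2-wide
#3 head=4: mul.MUL i4 RAW r4
#4 head=5: blt.BR i5 no-port BR/BR
#5 head=6: bne.BR;xor.ALU i6,i7 2-wide
#6 head=8: and.ALU;and.ALU i8,i9 2-wide
#7 head=10: add.ALU i10 RAW+WAW r3
#8 head=11: xor.ALU;sll.ALU i11,i12 2-wide
#9 head=13: ld.MEM i13 tail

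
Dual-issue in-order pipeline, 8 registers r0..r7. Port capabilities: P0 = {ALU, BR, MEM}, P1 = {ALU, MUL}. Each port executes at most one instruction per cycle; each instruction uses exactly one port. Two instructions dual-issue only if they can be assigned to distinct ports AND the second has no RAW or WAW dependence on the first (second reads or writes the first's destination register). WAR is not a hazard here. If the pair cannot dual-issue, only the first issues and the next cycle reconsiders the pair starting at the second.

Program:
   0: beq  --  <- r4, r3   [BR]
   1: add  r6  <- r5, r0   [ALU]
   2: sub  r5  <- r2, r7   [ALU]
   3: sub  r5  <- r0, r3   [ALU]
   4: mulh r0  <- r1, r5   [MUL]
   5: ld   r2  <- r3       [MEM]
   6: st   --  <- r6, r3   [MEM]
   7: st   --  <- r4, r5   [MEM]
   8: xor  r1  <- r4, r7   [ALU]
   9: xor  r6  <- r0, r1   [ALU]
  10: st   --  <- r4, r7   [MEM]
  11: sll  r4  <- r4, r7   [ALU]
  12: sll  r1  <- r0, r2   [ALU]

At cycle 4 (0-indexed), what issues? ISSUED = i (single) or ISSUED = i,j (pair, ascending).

ISSUED = 6

c0: i0/i1 beq;add  2-wide
c1: i2 sub  WAW r5
c2: i3 sub  RAW r5
c3: i4/i5 mulh;ld  2-wide
c4: i6 st  no-port MEM/MEM
c5: i7/i8 st;xor  2-wide
c6: i9/i10 xor;st  2-wide
c7: i11/i12 sll;sll  2-wide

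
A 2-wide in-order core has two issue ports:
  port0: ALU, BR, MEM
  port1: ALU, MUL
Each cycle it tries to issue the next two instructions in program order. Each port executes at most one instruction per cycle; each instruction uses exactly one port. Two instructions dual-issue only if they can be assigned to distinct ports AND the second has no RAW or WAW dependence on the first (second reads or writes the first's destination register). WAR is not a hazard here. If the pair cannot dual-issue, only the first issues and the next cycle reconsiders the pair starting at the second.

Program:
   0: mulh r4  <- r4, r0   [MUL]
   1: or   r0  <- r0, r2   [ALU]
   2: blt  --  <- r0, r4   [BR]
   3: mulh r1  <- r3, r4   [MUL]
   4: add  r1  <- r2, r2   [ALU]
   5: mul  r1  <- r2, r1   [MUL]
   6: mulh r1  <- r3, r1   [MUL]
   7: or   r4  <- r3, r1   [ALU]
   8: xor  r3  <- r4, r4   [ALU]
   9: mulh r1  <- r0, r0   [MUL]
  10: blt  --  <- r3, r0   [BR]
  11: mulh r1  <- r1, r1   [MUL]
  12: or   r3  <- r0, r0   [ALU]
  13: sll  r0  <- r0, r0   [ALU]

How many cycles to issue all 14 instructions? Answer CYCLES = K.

#0 head=0: mulh.MUL/or.ALU i0,i1 2-wide
#1 head=2: blt.BR/mulh.MUL i2,i3 2-wide
#2 head=4: add.ALU i4 RAW+WAW r1
#3 head=5: mul.MUL i5 no-port MUL/MUL
#4 head=6: mulh.MUL i6 RAW r1
#5 head=7: or.ALU i7 RAW r4
#6 head=8: xor.ALU/mulh.MUL i8,i9 2-wide
#7 head=10: blt.BR/mulh.MUL i10,i11 2-wide
#8 head=12: or.ALU/sll.ALU i12,i13 2-wide

CYCLES = 9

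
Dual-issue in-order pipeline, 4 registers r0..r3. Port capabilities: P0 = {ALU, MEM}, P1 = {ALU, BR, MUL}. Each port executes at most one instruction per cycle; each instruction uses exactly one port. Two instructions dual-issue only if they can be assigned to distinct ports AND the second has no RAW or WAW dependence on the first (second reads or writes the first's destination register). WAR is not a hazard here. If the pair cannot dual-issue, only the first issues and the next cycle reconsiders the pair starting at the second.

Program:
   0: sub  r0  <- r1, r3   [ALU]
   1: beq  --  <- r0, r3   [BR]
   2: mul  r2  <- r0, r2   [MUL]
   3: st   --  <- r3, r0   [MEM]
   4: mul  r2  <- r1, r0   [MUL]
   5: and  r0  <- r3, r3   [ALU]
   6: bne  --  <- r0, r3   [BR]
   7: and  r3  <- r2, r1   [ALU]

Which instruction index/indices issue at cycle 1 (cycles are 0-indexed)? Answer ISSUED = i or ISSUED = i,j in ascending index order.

ISSUED = 1

[0] i0  sub  -- RAW r0
[1] i1  beq  -- no-port BR/MUL
[2] i2,i3  mul+st  -- 2-wide
[3] i4,i5  mul+and  -- 2-wide
[4] i6,i7  bne+and  -- 2-wide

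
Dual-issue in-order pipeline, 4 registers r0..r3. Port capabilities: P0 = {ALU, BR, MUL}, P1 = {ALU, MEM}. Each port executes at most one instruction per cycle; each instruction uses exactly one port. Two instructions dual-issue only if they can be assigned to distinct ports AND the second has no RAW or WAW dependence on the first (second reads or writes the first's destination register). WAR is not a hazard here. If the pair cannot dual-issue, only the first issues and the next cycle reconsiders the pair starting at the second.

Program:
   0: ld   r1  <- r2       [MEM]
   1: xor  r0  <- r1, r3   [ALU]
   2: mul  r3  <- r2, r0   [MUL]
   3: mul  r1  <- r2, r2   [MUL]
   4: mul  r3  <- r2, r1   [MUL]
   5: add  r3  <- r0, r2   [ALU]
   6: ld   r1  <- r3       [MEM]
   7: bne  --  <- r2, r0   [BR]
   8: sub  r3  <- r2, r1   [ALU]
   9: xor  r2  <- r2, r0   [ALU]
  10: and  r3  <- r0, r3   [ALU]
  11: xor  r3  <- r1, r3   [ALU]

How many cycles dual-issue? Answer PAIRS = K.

PAIRS = 2

  cy0 -> i0 (ld) RAW r1
  cy1 -> i1 (xor) RAW r0
  cy2 -> i2 (mul) no-port MUL/MUL
  cy3 -> i3 (mul) no-port MUL/MUL
  cy4 -> i4 (mul) WAW r3
  cy5 -> i5 (add) RAW r3
  cy6 -> i6&i7 (ld;bne) 2-wide
  cy7 -> i8&i9 (sub;xor) 2-wide
  cy8 -> i10 (and) RAW+WAW r3
  cy9 -> i11 (xor) tail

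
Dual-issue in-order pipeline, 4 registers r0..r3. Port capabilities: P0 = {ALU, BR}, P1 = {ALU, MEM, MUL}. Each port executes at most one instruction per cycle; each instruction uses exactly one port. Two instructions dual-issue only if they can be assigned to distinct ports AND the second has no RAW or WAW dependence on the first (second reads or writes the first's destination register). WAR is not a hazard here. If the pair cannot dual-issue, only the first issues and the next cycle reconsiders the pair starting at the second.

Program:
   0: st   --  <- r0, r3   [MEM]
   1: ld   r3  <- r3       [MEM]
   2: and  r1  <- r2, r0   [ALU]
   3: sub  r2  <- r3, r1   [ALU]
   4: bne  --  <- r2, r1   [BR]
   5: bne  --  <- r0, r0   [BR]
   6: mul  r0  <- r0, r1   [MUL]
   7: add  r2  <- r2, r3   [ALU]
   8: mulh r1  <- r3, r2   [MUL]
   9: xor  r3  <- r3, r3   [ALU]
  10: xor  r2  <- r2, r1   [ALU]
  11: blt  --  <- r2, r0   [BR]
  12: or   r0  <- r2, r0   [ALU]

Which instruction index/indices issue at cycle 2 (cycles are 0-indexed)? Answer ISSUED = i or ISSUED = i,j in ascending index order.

ISSUED = 3

c0: i0 st  no-port MEM/MEM
c1: i1&i2 ld+and  2-wide
c2: i3 sub  RAW r2
c3: i4 bne  no-port BR/BR
c4: i5&i6 bne+mul  2-wide
c5: i7 add  RAW r2
c6: i8&i9 mulh+xor  2-wide
c7: i10 xor  RAW r2
c8: i11&i12 blt+or  2-wide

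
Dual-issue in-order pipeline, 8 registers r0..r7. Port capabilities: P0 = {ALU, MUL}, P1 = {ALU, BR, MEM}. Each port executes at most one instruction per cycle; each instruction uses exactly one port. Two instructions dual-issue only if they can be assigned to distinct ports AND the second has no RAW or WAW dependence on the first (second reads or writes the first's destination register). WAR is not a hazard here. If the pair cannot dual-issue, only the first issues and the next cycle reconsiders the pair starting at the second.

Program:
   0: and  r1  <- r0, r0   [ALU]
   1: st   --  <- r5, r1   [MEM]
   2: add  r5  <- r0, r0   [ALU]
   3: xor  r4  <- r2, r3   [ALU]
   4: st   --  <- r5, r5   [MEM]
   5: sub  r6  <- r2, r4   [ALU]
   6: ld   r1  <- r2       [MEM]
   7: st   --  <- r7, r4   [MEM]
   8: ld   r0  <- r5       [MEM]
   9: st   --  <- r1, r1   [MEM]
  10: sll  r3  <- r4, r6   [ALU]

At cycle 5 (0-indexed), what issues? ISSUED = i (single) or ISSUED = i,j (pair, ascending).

ISSUED = 8

  cy0 -> i0 (and.ALU) RAW r1
  cy1 -> i1,i2 (st.MEM/add.ALU) pair
  cy2 -> i3,i4 (xor.ALU/st.MEM) pair
  cy3 -> i5,i6 (sub.ALU/ld.MEM) pair
  cy4 -> i7 (st.MEM) no-port MEM/MEM
  cy5 -> i8 (ld.MEM) no-port MEM/MEM
  cy6 -> i9,i10 (st.MEM/sll.ALU) pair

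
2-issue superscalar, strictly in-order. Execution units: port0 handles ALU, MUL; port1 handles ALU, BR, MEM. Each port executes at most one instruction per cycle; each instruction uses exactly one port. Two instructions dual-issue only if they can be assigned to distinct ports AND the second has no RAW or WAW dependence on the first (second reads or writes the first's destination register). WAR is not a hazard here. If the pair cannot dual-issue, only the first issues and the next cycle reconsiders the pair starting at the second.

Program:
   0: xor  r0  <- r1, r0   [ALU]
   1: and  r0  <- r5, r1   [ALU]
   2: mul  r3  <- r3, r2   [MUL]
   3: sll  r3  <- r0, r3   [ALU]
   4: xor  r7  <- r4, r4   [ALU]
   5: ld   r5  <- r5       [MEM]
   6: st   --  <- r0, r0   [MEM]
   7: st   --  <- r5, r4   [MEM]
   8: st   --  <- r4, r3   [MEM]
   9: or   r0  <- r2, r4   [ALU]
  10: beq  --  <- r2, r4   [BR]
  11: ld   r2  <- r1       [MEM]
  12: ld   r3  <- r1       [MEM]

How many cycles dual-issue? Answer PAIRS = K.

PAIRS = 3

#0 head=0: xor i0 WAW r0
#1 head=1: and+mul i1/i2 pair
#2 head=3: sll+xor i3/i4 pair
#3 head=5: ld i5 no-port MEM/MEM
#4 head=6: st i6 no-port MEM/MEM
#5 head=7: st i7 no-port MEM/MEM
#6 head=8: st+or i8/i9 pair
#7 head=10: beq i10 no-port BR/MEM
#8 head=11: ld i11 no-port MEM/MEM
#9 head=12: ld i12 tail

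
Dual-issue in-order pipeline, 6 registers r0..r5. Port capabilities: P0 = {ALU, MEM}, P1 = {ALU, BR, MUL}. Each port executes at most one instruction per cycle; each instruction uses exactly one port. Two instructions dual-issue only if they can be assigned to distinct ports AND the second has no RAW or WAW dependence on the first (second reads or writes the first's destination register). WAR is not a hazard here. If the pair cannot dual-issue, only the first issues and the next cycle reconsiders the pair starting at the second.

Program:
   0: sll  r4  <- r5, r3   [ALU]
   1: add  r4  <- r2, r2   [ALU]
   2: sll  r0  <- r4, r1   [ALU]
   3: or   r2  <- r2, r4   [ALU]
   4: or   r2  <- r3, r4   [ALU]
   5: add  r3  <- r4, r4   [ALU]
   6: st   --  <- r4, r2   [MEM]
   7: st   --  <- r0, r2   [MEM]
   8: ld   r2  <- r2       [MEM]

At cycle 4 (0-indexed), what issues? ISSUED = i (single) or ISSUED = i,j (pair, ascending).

ISSUED = 6

  cy0 -> i0 (sll) WAW r4
  cy1 -> i1 (add) RAW r4
  cy2 -> i2&i3 (sll+or) 2-wide
  cy3 -> i4&i5 (or+add) 2-wide
  cy4 -> i6 (st) no-port MEM/MEM
  cy5 -> i7 (st) no-port MEM/MEM
  cy6 -> i8 (ld) tail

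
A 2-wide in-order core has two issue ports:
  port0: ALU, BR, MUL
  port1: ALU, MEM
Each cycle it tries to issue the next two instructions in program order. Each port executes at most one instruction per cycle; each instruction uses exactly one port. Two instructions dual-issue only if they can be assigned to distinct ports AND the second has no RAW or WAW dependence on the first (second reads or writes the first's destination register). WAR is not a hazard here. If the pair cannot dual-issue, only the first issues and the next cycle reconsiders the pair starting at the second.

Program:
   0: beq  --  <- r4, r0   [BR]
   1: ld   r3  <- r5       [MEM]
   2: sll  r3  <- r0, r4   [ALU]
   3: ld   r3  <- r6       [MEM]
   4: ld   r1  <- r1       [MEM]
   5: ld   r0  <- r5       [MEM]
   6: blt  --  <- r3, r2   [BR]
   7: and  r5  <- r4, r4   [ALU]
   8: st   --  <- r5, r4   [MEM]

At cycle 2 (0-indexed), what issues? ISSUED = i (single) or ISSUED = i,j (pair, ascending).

[0] i0,i1  beq ld  -- 2-wide
[1] i2  sll  -- WAW r3
[2] i3  ld  -- no-port MEM/MEM
[3] i4  ld  -- no-port MEM/MEM
[4] i5,i6  ld blt  -- 2-wide
[5] i7  and  -- RAW r5
[6] i8  st  -- tail

ISSUED = 3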